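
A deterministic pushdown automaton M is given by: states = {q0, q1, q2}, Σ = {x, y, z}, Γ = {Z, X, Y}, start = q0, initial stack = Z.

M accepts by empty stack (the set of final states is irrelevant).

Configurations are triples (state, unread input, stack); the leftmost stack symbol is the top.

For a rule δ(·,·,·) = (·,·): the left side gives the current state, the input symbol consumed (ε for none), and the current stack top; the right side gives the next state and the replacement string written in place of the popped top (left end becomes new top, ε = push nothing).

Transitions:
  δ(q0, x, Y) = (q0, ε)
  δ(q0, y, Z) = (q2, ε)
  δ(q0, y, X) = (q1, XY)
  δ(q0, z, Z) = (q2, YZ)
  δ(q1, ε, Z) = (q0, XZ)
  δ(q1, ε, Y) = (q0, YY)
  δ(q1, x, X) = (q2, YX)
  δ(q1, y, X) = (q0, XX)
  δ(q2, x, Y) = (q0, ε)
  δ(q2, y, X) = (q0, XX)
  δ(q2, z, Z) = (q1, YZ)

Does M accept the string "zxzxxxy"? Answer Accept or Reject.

Reject

(q0, zxzxxxy, Z)
  read z, top Z: go to q2, push YZ → (q2, xzxxxy, YZ)
  read x, top Y: go to q0, push ε → (q0, zxxxy, Z)
  read z, top Z: go to q2, push YZ → (q2, xxxy, YZ)
  read x, top Y: go to q0, push ε → (q0, xxy, Z)
No transition applies at (q0, xxy, Z); input not fully consumed.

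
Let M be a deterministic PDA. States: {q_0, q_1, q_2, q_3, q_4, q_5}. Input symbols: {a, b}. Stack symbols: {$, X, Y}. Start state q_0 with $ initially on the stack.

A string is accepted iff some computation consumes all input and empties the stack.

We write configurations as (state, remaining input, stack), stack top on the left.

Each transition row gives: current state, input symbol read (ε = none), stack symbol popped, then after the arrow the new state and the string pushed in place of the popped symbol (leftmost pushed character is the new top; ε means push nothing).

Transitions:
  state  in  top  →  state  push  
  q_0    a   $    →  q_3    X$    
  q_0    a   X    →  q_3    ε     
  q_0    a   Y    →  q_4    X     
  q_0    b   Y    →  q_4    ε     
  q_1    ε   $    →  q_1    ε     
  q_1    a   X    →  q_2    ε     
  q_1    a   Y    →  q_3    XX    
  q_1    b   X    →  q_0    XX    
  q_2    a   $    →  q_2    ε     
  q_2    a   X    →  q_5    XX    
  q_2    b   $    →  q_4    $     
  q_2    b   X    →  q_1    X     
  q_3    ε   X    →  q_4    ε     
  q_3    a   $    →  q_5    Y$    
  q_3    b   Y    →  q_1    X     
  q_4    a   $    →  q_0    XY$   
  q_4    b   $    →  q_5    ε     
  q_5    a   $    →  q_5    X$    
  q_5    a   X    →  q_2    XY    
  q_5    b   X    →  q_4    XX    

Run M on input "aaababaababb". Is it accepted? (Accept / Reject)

Accept

(q_0, aaababaababb, $) ⊢ (q_3, aababaababb, X$) ⊢ (q_4, aababaababb, $) ⊢ (q_0, ababaababb, XY$) ⊢ (q_3, babaababb, Y$) ⊢ (q_1, abaababb, X$) ⊢ (q_2, baababb, $) ⊢ (q_4, aababb, $) ⊢ (q_0, ababb, XY$) ⊢ (q_3, babb, Y$) ⊢ (q_1, abb, X$) ⊢ (q_2, bb, $) ⊢ (q_4, b, $) ⊢ (q_5, ε, ε)
All input consumed and the stack is empty.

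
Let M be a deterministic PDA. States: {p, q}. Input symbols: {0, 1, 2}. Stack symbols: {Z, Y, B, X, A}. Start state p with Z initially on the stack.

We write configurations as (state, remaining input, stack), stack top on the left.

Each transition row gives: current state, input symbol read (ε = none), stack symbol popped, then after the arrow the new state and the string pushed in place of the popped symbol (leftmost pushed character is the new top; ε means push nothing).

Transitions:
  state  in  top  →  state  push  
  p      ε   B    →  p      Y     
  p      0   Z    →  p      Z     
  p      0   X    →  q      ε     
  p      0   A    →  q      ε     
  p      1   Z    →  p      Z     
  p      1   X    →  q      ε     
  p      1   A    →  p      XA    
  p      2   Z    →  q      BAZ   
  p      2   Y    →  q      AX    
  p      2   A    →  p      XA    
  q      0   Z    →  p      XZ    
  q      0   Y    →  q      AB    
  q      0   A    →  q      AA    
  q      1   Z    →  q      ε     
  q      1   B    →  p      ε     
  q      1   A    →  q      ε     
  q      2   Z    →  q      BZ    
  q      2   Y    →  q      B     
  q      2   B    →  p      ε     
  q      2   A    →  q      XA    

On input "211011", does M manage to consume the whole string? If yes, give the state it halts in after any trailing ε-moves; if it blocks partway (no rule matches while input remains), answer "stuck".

q

(p, 211011, Z)
  read 2, top Z: go to q, push BAZ → (q, 11011, BAZ)
  read 1, top B: go to p, push ε → (p, 1011, AZ)
  read 1, top A: go to p, push XA → (p, 011, XAZ)
  read 0, top X: go to q, push ε → (q, 11, AZ)
  read 1, top A: go to q, push ε → (q, 1, Z)
  read 1, top Z: go to q, push ε → (q, ε, ε)
All input consumed; M is in state q.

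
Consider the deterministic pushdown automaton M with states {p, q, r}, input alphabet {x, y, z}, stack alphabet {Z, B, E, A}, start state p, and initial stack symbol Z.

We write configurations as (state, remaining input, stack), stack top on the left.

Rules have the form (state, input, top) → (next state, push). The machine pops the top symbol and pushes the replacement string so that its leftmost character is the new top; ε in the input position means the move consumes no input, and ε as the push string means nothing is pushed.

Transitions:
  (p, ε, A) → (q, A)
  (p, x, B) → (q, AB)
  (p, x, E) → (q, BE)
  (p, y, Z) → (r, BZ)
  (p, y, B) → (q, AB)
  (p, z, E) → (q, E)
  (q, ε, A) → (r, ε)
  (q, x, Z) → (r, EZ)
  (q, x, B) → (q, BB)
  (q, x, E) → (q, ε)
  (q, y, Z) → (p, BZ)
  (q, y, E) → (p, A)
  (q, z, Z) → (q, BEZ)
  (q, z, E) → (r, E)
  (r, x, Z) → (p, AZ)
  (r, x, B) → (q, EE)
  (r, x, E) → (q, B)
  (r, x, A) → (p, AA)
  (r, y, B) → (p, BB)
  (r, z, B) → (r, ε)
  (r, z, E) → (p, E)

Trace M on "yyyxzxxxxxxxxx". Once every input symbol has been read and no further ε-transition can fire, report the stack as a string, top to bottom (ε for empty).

(p, yyyxzxxxxxxxxx, Z) ⊢ (r, yyxzxxxxxxxxx, BZ) ⊢ (p, yxzxxxxxxxxx, BBZ) ⊢ (q, xzxxxxxxxxx, ABBZ) ⊢ (r, xzxxxxxxxxx, BBZ) ⊢ (q, zxxxxxxxxx, EEBZ) ⊢ (r, xxxxxxxxx, EEBZ) ⊢ (q, xxxxxxxx, BEBZ) ⊢ (q, xxxxxxx, BBEBZ) ⊢ (q, xxxxxx, BBBEBZ) ⊢ (q, xxxxx, BBBBEBZ) ⊢ (q, xxxx, BBBBBEBZ) ⊢ (q, xxx, BBBBBBEBZ) ⊢ (q, xx, BBBBBBBEBZ) ⊢ (q, x, BBBBBBBBEBZ) ⊢ (q, ε, BBBBBBBBBEBZ)
All input consumed in state q with stack BBBBBBBBBEBZ.

BBBBBBBBBEBZ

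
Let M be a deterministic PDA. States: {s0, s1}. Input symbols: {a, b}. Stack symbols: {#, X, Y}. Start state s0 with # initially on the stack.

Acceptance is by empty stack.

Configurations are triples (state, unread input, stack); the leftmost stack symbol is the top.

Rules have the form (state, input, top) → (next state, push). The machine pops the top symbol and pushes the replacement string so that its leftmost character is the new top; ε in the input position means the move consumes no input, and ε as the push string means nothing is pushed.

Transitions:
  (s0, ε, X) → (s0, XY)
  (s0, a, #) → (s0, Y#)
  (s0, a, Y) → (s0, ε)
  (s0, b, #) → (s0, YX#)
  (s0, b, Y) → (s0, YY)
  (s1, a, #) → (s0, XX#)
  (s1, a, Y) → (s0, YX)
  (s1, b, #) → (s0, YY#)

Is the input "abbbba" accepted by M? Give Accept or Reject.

Reject

(s0, abbbba, #)
  read a, top #: go to s0, push Y# → (s0, bbbba, Y#)
  read b, top Y: go to s0, push YY → (s0, bbba, YY#)
  read b, top Y: go to s0, push YY → (s0, bba, YYY#)
  read b, top Y: go to s0, push YY → (s0, ba, YYYY#)
  read b, top Y: go to s0, push YY → (s0, a, YYYYY#)
  read a, top Y: go to s0, push ε → (s0, ε, YYYY#)
All input consumed; stack is YYYY#, not empty, and no further ε-move applies.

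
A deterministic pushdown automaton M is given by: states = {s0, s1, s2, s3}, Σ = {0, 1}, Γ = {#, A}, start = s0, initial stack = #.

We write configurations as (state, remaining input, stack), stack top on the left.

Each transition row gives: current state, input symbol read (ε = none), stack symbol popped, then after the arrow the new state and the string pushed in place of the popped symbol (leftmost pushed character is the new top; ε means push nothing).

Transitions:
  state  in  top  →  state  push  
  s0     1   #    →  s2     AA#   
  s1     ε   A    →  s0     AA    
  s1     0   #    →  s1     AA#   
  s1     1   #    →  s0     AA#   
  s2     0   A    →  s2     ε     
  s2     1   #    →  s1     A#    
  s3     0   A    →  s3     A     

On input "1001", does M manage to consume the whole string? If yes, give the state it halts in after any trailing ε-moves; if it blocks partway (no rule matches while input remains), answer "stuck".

s0

(s0, 1001, #) ⊢ (s2, 001, AA#) ⊢ (s2, 01, A#) ⊢ (s2, 1, #) ⊢ (s1, ε, A#) ⊢ (s0, ε, AA#)
All input consumed; M is in state s0.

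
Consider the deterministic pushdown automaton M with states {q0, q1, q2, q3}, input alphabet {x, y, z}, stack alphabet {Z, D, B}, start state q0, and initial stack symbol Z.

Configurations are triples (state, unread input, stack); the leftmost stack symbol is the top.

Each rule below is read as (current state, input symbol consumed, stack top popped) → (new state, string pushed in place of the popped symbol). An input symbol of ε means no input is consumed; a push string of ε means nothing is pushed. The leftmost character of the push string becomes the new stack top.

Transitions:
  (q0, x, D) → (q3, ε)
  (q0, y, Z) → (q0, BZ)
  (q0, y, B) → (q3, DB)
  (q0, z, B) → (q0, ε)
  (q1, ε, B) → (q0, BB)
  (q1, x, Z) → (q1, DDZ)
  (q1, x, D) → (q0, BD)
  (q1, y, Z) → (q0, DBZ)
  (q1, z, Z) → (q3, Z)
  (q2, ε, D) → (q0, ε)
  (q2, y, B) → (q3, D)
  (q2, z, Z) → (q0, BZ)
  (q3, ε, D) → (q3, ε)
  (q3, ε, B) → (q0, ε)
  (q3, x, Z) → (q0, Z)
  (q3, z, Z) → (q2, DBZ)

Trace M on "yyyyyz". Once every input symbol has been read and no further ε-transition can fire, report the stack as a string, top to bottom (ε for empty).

(q0, yyyyyz, Z)
  read y, top Z: go to q0, push BZ → (q0, yyyyz, BZ)
  read y, top B: go to q3, push DB → (q3, yyyz, DBZ)
  ε-move, top D: go to q3, push ε → (q3, yyyz, BZ)
  ε-move, top B: go to q0, push ε → (q0, yyyz, Z)
  read y, top Z: go to q0, push BZ → (q0, yyz, BZ)
  read y, top B: go to q3, push DB → (q3, yz, DBZ)
  ε-move, top D: go to q3, push ε → (q3, yz, BZ)
  ε-move, top B: go to q0, push ε → (q0, yz, Z)
  read y, top Z: go to q0, push BZ → (q0, z, BZ)
  read z, top B: go to q0, push ε → (q0, ε, Z)
All input consumed in state q0 with stack Z.

Z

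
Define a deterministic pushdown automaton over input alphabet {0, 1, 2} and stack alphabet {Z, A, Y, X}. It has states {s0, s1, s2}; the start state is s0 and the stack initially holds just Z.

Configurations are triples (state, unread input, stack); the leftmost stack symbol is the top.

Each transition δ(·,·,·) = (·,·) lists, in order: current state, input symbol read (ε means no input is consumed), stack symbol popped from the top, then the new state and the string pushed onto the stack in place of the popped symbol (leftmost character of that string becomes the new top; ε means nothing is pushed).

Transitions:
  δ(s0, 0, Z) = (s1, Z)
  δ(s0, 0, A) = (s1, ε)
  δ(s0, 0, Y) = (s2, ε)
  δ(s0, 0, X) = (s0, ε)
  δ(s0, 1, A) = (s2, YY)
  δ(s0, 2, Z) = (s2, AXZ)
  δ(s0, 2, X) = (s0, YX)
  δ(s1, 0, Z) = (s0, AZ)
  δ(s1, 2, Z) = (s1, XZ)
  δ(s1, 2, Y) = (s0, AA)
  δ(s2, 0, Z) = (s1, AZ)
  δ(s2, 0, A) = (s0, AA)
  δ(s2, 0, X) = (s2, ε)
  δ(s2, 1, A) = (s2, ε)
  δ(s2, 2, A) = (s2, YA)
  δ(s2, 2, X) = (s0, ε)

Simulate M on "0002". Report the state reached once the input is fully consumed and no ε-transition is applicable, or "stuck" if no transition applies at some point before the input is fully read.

(s0, 0002, Z)
  read 0, top Z: go to s1, push Z → (s1, 002, Z)
  read 0, top Z: go to s0, push AZ → (s0, 02, AZ)
  read 0, top A: go to s1, push ε → (s1, 2, Z)
  read 2, top Z: go to s1, push XZ → (s1, ε, XZ)
All input consumed; M is in state s1.

s1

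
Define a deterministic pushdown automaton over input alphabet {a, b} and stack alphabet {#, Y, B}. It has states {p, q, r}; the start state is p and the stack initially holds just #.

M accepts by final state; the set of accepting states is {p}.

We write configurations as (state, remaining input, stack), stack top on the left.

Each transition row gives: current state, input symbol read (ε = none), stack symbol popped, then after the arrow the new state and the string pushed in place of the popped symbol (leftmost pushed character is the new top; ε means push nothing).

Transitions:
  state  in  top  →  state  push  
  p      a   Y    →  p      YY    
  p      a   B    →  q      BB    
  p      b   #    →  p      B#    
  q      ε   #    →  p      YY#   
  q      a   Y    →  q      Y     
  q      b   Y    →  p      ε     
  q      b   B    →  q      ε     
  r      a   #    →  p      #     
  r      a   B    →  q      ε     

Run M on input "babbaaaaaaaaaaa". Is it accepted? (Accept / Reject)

(p, babbaaaaaaaaaaa, #) ⊢ (p, abbaaaaaaaaaaa, B#) ⊢ (q, bbaaaaaaaaaaa, BB#) ⊢ (q, baaaaaaaaaaa, B#) ⊢ (q, aaaaaaaaaaa, #) ⊢ (p, aaaaaaaaaaa, YY#) ⊢ (p, aaaaaaaaaa, YYY#) ⊢ (p, aaaaaaaaa, YYYY#) ⊢ (p, aaaaaaaa, YYYYY#) ⊢ (p, aaaaaaa, YYYYYY#) ⊢ (p, aaaaaa, YYYYYYY#) ⊢ (p, aaaaa, YYYYYYYY#) ⊢ (p, aaaa, YYYYYYYYY#) ⊢ (p, aaa, YYYYYYYYYY#) ⊢ (p, aa, YYYYYYYYYYY#) ⊢ (p, a, YYYYYYYYYYYY#) ⊢ (p, ε, YYYYYYYYYYYYY#)
All input consumed; state p ∈ F.

Accept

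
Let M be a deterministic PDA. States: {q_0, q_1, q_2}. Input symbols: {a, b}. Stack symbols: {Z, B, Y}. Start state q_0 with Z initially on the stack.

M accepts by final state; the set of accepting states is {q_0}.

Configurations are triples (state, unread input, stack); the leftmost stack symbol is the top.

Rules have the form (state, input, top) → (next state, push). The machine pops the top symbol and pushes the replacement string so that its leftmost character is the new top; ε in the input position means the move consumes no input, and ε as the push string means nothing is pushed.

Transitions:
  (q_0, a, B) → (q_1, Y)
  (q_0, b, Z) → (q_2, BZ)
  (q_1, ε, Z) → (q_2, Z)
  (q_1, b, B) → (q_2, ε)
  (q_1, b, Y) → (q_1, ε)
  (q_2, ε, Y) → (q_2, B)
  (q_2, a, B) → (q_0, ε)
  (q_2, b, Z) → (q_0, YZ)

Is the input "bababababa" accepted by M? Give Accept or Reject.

Accept

(q_0, bababababa, Z) ⊢ (q_2, ababababa, BZ) ⊢ (q_0, babababa, Z) ⊢ (q_2, abababa, BZ) ⊢ (q_0, bababa, Z) ⊢ (q_2, ababa, BZ) ⊢ (q_0, baba, Z) ⊢ (q_2, aba, BZ) ⊢ (q_0, ba, Z) ⊢ (q_2, a, BZ) ⊢ (q_0, ε, Z)
All input consumed; state q_0 ∈ F.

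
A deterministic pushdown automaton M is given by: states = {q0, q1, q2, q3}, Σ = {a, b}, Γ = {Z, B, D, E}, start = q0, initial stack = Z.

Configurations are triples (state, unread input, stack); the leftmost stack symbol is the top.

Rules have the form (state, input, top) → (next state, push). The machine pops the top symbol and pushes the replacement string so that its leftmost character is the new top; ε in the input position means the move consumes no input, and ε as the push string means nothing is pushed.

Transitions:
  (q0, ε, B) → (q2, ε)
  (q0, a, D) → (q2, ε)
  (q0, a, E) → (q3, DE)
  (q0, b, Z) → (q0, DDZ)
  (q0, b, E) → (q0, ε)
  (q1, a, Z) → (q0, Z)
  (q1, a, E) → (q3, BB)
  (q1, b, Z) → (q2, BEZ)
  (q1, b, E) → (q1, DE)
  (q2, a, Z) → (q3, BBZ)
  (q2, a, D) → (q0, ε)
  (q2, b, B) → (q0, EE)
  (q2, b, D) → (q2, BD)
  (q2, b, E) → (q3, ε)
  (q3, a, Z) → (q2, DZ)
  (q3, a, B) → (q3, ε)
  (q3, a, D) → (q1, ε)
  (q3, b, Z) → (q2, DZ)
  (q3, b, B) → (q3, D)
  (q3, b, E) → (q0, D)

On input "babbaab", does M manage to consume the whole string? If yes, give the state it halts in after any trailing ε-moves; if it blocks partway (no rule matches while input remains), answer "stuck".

q1

(q0, babbaab, Z)
  read b, top Z: go to q0, push DDZ → (q0, abbaab, DDZ)
  read a, top D: go to q2, push ε → (q2, bbaab, DZ)
  read b, top D: go to q2, push BD → (q2, baab, BDZ)
  read b, top B: go to q0, push EE → (q0, aab, EEDZ)
  read a, top E: go to q3, push DE → (q3, ab, DEEDZ)
  read a, top D: go to q1, push ε → (q1, b, EEDZ)
  read b, top E: go to q1, push DE → (q1, ε, DEEDZ)
All input consumed; M is in state q1.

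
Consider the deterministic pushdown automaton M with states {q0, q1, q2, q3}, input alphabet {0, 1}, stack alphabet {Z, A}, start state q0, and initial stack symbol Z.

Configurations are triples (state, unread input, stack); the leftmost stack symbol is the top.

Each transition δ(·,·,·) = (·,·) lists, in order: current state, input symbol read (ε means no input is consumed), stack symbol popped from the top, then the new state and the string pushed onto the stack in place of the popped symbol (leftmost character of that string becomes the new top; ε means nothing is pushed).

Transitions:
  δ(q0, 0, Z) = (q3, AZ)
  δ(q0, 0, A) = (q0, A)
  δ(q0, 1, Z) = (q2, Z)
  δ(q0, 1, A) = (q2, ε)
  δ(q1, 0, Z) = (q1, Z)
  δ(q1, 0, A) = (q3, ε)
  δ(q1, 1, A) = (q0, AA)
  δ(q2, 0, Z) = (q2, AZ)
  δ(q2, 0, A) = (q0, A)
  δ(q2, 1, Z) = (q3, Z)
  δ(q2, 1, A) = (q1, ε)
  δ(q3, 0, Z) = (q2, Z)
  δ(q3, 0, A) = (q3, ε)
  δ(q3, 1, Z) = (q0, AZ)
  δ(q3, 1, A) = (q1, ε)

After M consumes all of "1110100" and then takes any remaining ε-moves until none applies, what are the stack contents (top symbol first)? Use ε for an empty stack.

(q0, 1110100, Z)
  read 1, top Z: go to q2, push Z → (q2, 110100, Z)
  read 1, top Z: go to q3, push Z → (q3, 10100, Z)
  read 1, top Z: go to q0, push AZ → (q0, 0100, AZ)
  read 0, top A: go to q0, push A → (q0, 100, AZ)
  read 1, top A: go to q2, push ε → (q2, 00, Z)
  read 0, top Z: go to q2, push AZ → (q2, 0, AZ)
  read 0, top A: go to q0, push A → (q0, ε, AZ)
All input consumed in state q0 with stack AZ.

AZ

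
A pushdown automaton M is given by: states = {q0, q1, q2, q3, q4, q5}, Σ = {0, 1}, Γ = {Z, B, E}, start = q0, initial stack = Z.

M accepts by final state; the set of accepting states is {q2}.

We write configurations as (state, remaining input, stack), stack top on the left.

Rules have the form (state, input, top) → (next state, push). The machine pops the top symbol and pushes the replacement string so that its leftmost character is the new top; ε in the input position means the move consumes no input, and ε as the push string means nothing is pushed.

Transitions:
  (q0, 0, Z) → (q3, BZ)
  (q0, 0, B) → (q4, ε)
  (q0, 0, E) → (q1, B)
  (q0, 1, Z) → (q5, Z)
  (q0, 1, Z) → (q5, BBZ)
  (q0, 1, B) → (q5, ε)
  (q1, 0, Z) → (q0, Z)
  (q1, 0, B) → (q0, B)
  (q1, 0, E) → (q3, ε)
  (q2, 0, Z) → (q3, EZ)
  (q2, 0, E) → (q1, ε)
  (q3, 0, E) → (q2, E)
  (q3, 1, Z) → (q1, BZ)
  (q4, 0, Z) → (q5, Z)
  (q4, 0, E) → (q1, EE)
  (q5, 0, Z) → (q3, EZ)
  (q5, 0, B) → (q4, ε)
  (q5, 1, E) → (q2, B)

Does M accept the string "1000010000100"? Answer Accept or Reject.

Accept

One accepting computation: (q0, 1000010000100, Z) ⊢ (q5, 000010000100, Z) ⊢ (q3, 00010000100, EZ) ⊢ (q2, 0010000100, EZ) ⊢ (q1, 010000100, Z) ⊢ (q0, 10000100, Z) ⊢ (q5, 0000100, Z) ⊢ (q3, 000100, EZ) ⊢ (q2, 00100, EZ) ⊢ (q1, 0100, Z) ⊢ (q0, 100, Z) ⊢ (q5, 00, Z) ⊢ (q3, 0, EZ) ⊢ (q2, ε, EZ)
All input consumed and state q2 ∈ F.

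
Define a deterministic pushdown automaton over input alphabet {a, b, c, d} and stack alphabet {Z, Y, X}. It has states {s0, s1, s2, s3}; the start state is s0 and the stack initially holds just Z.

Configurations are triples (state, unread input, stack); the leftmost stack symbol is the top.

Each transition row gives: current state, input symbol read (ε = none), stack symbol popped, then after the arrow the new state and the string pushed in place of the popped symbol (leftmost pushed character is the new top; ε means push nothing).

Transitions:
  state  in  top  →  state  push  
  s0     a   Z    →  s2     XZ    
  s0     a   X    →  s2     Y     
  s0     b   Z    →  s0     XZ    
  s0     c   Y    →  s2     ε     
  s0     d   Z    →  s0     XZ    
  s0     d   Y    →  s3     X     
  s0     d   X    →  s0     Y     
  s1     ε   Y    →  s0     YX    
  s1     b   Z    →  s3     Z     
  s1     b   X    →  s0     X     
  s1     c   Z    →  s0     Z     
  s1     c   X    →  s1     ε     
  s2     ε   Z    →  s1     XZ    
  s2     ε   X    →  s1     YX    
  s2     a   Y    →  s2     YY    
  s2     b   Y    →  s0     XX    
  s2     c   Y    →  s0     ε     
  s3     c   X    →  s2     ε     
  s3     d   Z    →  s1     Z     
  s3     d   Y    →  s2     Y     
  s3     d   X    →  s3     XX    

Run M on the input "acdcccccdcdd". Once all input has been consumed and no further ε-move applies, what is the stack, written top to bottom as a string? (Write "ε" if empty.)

XXXXXXXXXXXZ

(s0, acdcccccdcdd, Z)
  read a, top Z: go to s2, push XZ → (s2, cdcccccdcdd, XZ)
  ε-move, top X: go to s1, push YX → (s1, cdcccccdcdd, YXZ)
  ε-move, top Y: go to s0, push YX → (s0, cdcccccdcdd, YXXZ)
  read c, top Y: go to s2, push ε → (s2, dcccccdcdd, XXZ)
  ε-move, top X: go to s1, push YX → (s1, dcccccdcdd, YXXZ)
  ε-move, top Y: go to s0, push YX → (s0, dcccccdcdd, YXXXZ)
  read d, top Y: go to s3, push X → (s3, cccccdcdd, XXXXZ)
  read c, top X: go to s2, push ε → (s2, ccccdcdd, XXXZ)
  ε-move, top X: go to s1, push YX → (s1, ccccdcdd, YXXXZ)
  ε-move, top Y: go to s0, push YX → (s0, ccccdcdd, YXXXXZ)
  read c, top Y: go to s2, push ε → (s2, cccdcdd, XXXXZ)
  ε-move, top X: go to s1, push YX → (s1, cccdcdd, YXXXXZ)
  ε-move, top Y: go to s0, push YX → (s0, cccdcdd, YXXXXXZ)
  read c, top Y: go to s2, push ε → (s2, ccdcdd, XXXXXZ)
  ε-move, top X: go to s1, push YX → (s1, ccdcdd, YXXXXXZ)
  ε-move, top Y: go to s0, push YX → (s0, ccdcdd, YXXXXXXZ)
  read c, top Y: go to s2, push ε → (s2, cdcdd, XXXXXXZ)
  ε-move, top X: go to s1, push YX → (s1, cdcdd, YXXXXXXZ)
  ε-move, top Y: go to s0, push YX → (s0, cdcdd, YXXXXXXXZ)
  read c, top Y: go to s2, push ε → (s2, dcdd, XXXXXXXZ)
  ε-move, top X: go to s1, push YX → (s1, dcdd, YXXXXXXXZ)
  ε-move, top Y: go to s0, push YX → (s0, dcdd, YXXXXXXXXZ)
  read d, top Y: go to s3, push X → (s3, cdd, XXXXXXXXXZ)
  read c, top X: go to s2, push ε → (s2, dd, XXXXXXXXZ)
  ε-move, top X: go to s1, push YX → (s1, dd, YXXXXXXXXZ)
  ε-move, top Y: go to s0, push YX → (s0, dd, YXXXXXXXXXZ)
  read d, top Y: go to s3, push X → (s3, d, XXXXXXXXXXZ)
  read d, top X: go to s3, push XX → (s3, ε, XXXXXXXXXXXZ)
All input consumed in state s3 with stack XXXXXXXXXXXZ.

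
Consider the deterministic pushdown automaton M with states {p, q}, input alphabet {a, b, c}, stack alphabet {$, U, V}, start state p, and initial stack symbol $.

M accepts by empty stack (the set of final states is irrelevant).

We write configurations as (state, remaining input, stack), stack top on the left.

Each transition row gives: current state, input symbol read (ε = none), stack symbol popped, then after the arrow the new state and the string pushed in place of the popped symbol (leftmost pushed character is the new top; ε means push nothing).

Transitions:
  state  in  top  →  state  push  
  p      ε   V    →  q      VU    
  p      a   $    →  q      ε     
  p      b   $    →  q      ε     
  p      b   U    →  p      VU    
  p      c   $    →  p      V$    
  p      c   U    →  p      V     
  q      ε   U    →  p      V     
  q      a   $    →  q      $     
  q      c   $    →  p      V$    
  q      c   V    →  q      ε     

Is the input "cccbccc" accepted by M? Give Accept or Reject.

(p, cccbccc, $)
  read c, top $: go to p, push V$ → (p, ccbccc, V$)
  ε-move, top V: go to q, push VU → (q, ccbccc, VU$)
  read c, top V: go to q, push ε → (q, cbccc, U$)
  ε-move, top U: go to p, push V → (p, cbccc, V$)
  ε-move, top V: go to q, push VU → (q, cbccc, VU$)
  read c, top V: go to q, push ε → (q, bccc, U$)
  ε-move, top U: go to p, push V → (p, bccc, V$)
  ε-move, top V: go to q, push VU → (q, bccc, VU$)
No transition applies at (q, bccc, VU$); input not fully consumed.

Reject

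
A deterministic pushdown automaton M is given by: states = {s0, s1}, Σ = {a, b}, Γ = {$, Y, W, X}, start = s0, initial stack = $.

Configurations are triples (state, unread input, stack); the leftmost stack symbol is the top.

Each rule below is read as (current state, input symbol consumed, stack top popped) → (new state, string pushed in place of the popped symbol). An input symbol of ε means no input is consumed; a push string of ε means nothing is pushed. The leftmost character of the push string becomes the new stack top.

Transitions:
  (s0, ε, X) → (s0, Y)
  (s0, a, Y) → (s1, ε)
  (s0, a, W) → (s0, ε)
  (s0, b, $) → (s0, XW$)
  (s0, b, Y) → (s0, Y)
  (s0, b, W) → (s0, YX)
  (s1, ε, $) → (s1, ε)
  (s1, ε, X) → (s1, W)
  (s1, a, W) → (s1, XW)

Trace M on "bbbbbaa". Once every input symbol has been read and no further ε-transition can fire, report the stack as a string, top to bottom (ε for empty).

(s0, bbbbbaa, $)
  read b, top $: go to s0, push XW$ → (s0, bbbbaa, XW$)
  ε-move, top X: go to s0, push Y → (s0, bbbbaa, YW$)
  read b, top Y: go to s0, push Y → (s0, bbbaa, YW$)
  read b, top Y: go to s0, push Y → (s0, bbaa, YW$)
  read b, top Y: go to s0, push Y → (s0, baa, YW$)
  read b, top Y: go to s0, push Y → (s0, aa, YW$)
  read a, top Y: go to s1, push ε → (s1, a, W$)
  read a, top W: go to s1, push XW → (s1, ε, XW$)
  ε-move, top X: go to s1, push W → (s1, ε, WW$)
All input consumed in state s1 with stack WW$.

WW$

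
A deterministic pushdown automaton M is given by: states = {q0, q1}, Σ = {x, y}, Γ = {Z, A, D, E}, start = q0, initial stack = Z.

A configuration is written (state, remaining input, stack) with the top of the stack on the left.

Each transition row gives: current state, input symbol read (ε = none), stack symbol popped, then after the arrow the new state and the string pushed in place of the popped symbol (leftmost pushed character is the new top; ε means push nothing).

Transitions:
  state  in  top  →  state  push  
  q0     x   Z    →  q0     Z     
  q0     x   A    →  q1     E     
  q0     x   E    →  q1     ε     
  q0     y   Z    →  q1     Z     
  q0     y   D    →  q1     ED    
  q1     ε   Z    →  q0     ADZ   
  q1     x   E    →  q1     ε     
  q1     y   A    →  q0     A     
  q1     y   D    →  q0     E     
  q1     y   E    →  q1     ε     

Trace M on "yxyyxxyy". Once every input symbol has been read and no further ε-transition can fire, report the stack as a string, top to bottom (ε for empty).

(q0, yxyyxxyy, Z)
  read y, top Z: go to q1, push Z → (q1, xyyxxyy, Z)
  ε-move, top Z: go to q0, push ADZ → (q0, xyyxxyy, ADZ)
  read x, top A: go to q1, push E → (q1, yyxxyy, EDZ)
  read y, top E: go to q1, push ε → (q1, yxxyy, DZ)
  read y, top D: go to q0, push E → (q0, xxyy, EZ)
  read x, top E: go to q1, push ε → (q1, xyy, Z)
  ε-move, top Z: go to q0, push ADZ → (q0, xyy, ADZ)
  read x, top A: go to q1, push E → (q1, yy, EDZ)
  read y, top E: go to q1, push ε → (q1, y, DZ)
  read y, top D: go to q0, push E → (q0, ε, EZ)
All input consumed in state q0 with stack EZ.

EZ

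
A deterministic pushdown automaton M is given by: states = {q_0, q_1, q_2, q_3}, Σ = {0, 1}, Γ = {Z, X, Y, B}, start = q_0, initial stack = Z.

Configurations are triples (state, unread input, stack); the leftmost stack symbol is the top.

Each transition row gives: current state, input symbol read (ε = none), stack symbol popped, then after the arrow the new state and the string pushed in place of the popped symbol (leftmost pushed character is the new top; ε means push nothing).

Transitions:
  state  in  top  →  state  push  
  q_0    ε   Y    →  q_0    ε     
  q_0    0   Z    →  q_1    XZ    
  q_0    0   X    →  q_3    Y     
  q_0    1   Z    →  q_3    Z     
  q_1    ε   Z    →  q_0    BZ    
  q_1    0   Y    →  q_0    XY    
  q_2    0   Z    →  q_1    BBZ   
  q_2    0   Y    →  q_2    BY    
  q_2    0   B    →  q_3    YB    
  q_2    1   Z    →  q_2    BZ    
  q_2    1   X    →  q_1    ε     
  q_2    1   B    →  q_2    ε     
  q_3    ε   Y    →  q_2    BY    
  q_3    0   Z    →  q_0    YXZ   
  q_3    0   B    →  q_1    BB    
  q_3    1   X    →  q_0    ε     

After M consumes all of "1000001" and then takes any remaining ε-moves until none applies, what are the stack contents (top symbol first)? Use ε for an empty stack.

(q_0, 1000001, Z)
  read 1, top Z: go to q_3, push Z → (q_3, 000001, Z)
  read 0, top Z: go to q_0, push YXZ → (q_0, 00001, YXZ)
  ε-move, top Y: go to q_0, push ε → (q_0, 00001, XZ)
  read 0, top X: go to q_3, push Y → (q_3, 0001, YZ)
  ε-move, top Y: go to q_2, push BY → (q_2, 0001, BYZ)
  read 0, top B: go to q_3, push YB → (q_3, 001, YBYZ)
  ε-move, top Y: go to q_2, push BY → (q_2, 001, BYBYZ)
  read 0, top B: go to q_3, push YB → (q_3, 01, YBYBYZ)
  ε-move, top Y: go to q_2, push BY → (q_2, 01, BYBYBYZ)
  read 0, top B: go to q_3, push YB → (q_3, 1, YBYBYBYZ)
  ε-move, top Y: go to q_2, push BY → (q_2, 1, BYBYBYBYZ)
  read 1, top B: go to q_2, push ε → (q_2, ε, YBYBYBYZ)
All input consumed in state q_2 with stack YBYBYBYZ.

YBYBYBYZ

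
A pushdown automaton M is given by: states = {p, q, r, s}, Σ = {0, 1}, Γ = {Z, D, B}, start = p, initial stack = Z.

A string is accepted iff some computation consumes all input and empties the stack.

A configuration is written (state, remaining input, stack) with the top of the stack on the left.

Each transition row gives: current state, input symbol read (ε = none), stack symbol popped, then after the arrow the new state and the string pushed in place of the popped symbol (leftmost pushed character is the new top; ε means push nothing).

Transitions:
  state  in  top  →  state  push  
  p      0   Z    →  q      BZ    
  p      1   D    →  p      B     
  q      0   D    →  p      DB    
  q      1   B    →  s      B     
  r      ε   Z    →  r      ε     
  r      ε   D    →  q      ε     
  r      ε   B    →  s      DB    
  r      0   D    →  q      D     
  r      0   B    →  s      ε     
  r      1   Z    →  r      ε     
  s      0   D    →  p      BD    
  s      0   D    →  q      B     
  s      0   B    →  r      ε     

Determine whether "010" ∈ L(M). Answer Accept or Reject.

One accepting computation: (p, 010, Z) ⊢ (q, 10, BZ) ⊢ (s, 0, BZ) ⊢ (r, ε, Z) ⊢ (r, ε, ε)
All input consumed and the stack is empty.

Accept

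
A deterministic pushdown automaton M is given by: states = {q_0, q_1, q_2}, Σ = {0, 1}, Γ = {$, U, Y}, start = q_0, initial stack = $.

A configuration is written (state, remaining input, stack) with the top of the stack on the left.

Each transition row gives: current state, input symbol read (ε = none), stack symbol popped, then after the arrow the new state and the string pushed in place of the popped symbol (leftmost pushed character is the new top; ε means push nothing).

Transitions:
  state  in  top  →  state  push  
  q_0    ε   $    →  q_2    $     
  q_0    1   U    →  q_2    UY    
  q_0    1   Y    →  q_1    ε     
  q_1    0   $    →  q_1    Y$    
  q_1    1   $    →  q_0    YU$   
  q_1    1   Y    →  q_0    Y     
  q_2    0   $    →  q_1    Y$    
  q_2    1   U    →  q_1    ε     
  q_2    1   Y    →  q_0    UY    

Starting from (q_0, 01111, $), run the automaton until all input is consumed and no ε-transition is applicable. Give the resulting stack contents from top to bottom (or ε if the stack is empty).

U$

(q_0, 01111, $)
  ε-move, top $: go to q_2, push $ → (q_2, 01111, $)
  read 0, top $: go to q_1, push Y$ → (q_1, 1111, Y$)
  read 1, top Y: go to q_0, push Y → (q_0, 111, Y$)
  read 1, top Y: go to q_1, push ε → (q_1, 11, $)
  read 1, top $: go to q_0, push YU$ → (q_0, 1, YU$)
  read 1, top Y: go to q_1, push ε → (q_1, ε, U$)
All input consumed in state q_1 with stack U$.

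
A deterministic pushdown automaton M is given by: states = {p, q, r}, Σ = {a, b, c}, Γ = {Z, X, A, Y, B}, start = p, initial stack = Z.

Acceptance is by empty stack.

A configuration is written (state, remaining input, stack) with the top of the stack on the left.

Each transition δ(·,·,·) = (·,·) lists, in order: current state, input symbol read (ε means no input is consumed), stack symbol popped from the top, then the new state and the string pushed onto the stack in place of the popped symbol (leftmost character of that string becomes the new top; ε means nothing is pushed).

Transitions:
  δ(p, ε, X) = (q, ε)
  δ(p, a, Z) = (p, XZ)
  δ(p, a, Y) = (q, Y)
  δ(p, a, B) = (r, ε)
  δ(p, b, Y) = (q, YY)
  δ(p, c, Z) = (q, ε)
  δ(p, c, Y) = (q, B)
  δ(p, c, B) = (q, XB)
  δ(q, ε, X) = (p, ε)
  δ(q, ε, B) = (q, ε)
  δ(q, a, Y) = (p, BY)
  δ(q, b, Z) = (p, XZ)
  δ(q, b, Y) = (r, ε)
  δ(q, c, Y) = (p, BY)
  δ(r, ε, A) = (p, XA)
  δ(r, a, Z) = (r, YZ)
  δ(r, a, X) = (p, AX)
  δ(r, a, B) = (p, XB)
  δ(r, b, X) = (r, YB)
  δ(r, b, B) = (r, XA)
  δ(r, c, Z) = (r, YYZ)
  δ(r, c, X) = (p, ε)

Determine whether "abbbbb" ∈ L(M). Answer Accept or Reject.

(p, abbbbb, Z) ⊢ (p, bbbbb, XZ) ⊢ (q, bbbbb, Z) ⊢ (p, bbbb, XZ) ⊢ (q, bbbb, Z) ⊢ (p, bbb, XZ) ⊢ (q, bbb, Z) ⊢ (p, bb, XZ) ⊢ (q, bb, Z) ⊢ (p, b, XZ) ⊢ (q, b, Z) ⊢ (p, ε, XZ) ⊢ (q, ε, Z)
All input consumed; stack is Z, not empty, and no further ε-move applies.

Reject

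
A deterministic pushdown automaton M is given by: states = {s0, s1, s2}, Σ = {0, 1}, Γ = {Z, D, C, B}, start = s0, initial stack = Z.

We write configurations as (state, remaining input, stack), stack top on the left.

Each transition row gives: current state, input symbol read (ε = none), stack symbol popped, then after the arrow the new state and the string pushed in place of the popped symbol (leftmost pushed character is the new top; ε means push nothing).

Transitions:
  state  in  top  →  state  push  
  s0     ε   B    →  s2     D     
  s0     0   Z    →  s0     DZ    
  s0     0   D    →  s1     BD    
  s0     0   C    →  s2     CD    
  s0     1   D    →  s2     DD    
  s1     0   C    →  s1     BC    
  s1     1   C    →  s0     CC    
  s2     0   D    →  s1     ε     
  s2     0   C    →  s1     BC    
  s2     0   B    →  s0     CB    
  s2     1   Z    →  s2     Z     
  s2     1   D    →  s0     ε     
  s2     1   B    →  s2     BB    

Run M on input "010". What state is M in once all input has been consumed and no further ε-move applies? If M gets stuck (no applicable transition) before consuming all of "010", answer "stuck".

(s0, 010, Z)
  read 0, top Z: go to s0, push DZ → (s0, 10, DZ)
  read 1, top D: go to s2, push DD → (s2, 0, DDZ)
  read 0, top D: go to s1, push ε → (s1, ε, DZ)
All input consumed; M is in state s1.

s1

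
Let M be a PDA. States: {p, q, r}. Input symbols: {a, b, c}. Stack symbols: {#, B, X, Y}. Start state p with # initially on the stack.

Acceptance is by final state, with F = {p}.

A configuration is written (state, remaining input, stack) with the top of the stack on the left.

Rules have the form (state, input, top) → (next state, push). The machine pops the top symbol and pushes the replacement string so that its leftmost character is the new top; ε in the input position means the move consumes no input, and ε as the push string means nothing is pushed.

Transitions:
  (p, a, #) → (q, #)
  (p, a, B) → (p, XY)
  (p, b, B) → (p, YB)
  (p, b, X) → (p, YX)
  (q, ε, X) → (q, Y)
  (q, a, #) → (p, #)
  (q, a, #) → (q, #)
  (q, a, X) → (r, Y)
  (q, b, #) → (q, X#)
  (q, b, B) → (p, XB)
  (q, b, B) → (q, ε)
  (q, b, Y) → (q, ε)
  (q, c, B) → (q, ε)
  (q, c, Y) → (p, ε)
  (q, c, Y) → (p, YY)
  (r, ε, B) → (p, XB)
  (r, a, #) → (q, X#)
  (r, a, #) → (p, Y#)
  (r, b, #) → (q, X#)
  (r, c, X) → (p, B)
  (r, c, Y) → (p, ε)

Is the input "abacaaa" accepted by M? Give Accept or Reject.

Accept

One accepting computation: (p, abacaaa, #) ⊢ (q, bacaaa, #) ⊢ (q, acaaa, X#) ⊢ (r, caaa, Y#) ⊢ (p, aaa, #) ⊢ (q, aa, #) ⊢ (q, a, #) ⊢ (p, ε, #)
All input consumed and state p ∈ F.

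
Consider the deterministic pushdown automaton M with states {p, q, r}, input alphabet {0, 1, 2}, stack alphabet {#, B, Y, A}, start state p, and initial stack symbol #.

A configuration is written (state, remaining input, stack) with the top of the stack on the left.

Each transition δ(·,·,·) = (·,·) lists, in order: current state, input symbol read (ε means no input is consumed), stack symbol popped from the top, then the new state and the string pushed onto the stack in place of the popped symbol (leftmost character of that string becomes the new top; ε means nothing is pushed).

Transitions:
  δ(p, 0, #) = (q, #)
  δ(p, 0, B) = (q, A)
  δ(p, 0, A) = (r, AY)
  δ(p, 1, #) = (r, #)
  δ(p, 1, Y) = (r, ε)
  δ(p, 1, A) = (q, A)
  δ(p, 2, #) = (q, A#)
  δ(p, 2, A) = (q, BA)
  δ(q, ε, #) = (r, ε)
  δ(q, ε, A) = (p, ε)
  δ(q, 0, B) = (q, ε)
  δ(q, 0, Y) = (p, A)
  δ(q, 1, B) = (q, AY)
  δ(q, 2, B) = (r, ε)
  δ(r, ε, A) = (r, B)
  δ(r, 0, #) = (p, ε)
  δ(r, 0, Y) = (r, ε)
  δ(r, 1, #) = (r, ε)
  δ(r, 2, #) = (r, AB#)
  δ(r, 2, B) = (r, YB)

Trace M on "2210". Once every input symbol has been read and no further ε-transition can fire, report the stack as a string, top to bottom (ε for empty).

(p, 2210, #)
  read 2, top #: go to q, push A# → (q, 210, A#)
  ε-move, top A: go to p, push ε → (p, 210, #)
  read 2, top #: go to q, push A# → (q, 10, A#)
  ε-move, top A: go to p, push ε → (p, 10, #)
  read 1, top #: go to r, push # → (r, 0, #)
  read 0, top #: go to p, push ε → (p, ε, ε)
All input consumed in state p with stack ε.

ε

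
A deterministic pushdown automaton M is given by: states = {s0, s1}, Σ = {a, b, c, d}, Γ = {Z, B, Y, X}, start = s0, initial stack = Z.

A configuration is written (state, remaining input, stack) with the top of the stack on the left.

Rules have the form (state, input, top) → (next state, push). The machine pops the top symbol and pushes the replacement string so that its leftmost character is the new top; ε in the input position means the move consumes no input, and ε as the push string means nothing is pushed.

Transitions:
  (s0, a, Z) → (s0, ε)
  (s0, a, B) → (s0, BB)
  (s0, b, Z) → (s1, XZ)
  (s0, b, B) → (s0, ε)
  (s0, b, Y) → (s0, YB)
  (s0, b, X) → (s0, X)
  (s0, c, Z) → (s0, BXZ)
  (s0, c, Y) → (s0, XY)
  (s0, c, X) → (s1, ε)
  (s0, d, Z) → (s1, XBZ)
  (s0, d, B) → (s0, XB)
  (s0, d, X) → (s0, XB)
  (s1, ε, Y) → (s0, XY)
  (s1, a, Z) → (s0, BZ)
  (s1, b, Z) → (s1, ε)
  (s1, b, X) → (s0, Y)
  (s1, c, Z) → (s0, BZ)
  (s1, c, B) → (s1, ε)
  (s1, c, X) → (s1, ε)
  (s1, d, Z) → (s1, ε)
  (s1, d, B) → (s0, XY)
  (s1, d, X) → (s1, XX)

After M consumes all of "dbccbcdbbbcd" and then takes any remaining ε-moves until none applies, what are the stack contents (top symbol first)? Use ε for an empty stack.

(s0, dbccbcdbbbcd, Z)
  read d, top Z: go to s1, push XBZ → (s1, bccbcdbbbcd, XBZ)
  read b, top X: go to s0, push Y → (s0, ccbcdbbbcd, YBZ)
  read c, top Y: go to s0, push XY → (s0, cbcdbbbcd, XYBZ)
  read c, top X: go to s1, push ε → (s1, bcdbbbcd, YBZ)
  ε-move, top Y: go to s0, push XY → (s0, bcdbbbcd, XYBZ)
  read b, top X: go to s0, push X → (s0, cdbbbcd, XYBZ)
  read c, top X: go to s1, push ε → (s1, dbbbcd, YBZ)
  ε-move, top Y: go to s0, push XY → (s0, dbbbcd, XYBZ)
  read d, top X: go to s0, push XB → (s0, bbbcd, XBYBZ)
  read b, top X: go to s0, push X → (s0, bbcd, XBYBZ)
  read b, top X: go to s0, push X → (s0, bcd, XBYBZ)
  read b, top X: go to s0, push X → (s0, cd, XBYBZ)
  read c, top X: go to s1, push ε → (s1, d, BYBZ)
  read d, top B: go to s0, push XY → (s0, ε, XYYBZ)
All input consumed in state s0 with stack XYYBZ.

XYYBZ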